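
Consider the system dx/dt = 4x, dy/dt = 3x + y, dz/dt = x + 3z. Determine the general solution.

Coefficient matrix A = [[4, 0, 0], [3, 1, 0], [1, 0, 3]].
det(A - λI) = 0 gives eigenvalues λ = 4, 1, 3.
For λ=4: eigenvector (1,1,1).
For λ=1: eigenvector (0,1,0).
For λ=3: eigenvector (0,0,-1).
General solution: c_1e^(4t)(1,1,1) + c_2e^(t)(0,1,0) + c_3e^(3t)(0,0,-1).

x(t) = c_1e^(4t), y(t) = c_1e^(4t) + c_2e^(t), z(t) = c_1e^(4t) - c_3e^(3t)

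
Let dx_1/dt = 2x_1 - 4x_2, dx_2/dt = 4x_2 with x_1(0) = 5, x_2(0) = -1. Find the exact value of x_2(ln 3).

-81

A = [[2,-4],[0,4]]; eigenvalues λ = 4, 2.
Eigenvectors: (2,-1) for λ=4, (1,0) for λ=2.
From the initial condition, c_1 = 1, c_2 = 3.
x_2(ln 3) = (1)(3^4)(-1) + (3)(3^2)(0) = -81.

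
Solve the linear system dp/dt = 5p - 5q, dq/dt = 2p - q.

p(t) = C_1e^(2t)sin(t) + 2C_1e^(2t)cos(t) + 2C_2e^(2t)sin(t) - C_2e^(2t)cos(t), q(t) = C_1e^(2t)sin(t) + C_1e^(2t)cos(t) + C_2e^(2t)sin(t) - C_2e^(2t)cos(t)

Coefficient matrix A = [[5, -5], [2, -1]].
Characteristic polynomial det(A - λI) = λ^2 - 4λ + 5 = 0.
Eigenvalues λ = 2 ± i (complex conjugate pair).
For λ=2+i: an eigenvector is (2,1) - i(1,1) = (2 - i, 1 - i).
A real fundamental pair from Re and Im of e^((2+i)t)v: X_1 = e^(2t)(cos(t)·(2,1) + sin(t)·(1,1)), X_2 = e^(2t)(sin(t)·(2,1) - cos(t)·(1,1)).
General solution: C_1X_1 + C_2X_2.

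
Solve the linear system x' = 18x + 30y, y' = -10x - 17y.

x(t) = -3C_1e^(-2t) - 2C_2e^(3t), y(t) = 2C_1e^(-2t) + C_2e^(3t)

Coefficient matrix A = [[18, 30], [-10, -17]].
Characteristic polynomial det(A - λI) = λ^2 - λ - 6 = 0.
Eigenvalues λ = -2, 3.
For λ=-2: (A-λI) row 1 is [20, 30], so an eigenvector is (-3, 2).
For λ=3: (A-λI) row 1 is [15, 30], so an eigenvector is (-2, 1).
General solution: C_1e^(-2t)(-3,2) + C_2e^(3t)(-2,1).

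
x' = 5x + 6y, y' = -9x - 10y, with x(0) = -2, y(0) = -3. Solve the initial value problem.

Coefficient matrix A = [[5, 6], [-9, -10]].
Characteristic polynomial det(A - λI) = λ^2 + 5λ + 4 = 0.
Eigenvalues λ = -4, -1.
For λ=-4: (A-λI) row 1 is [9, 6], so an eigenvector is (2, -3).
For λ=-1: (A-λI) row 1 is [6, 6], so an eigenvector is (1, -1).
General solution: c_1e^(-4t)(2,-3) + c_2e^(-t)(1,-1).
Applying x(0)=-2, y(0)=-3 gives c_1=5, c_2=-12.

x(t) = -12e^(-t) + 10e^(-4t), y(t) = 12e^(-t) - 15e^(-4t)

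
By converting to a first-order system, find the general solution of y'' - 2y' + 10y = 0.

y(t) = K_1e^(t)cos(3t) + K_2e^(t)sin(3t)

Let x_1 = y, x_2 = y'. Then x_1' = x_2 and x_2' = -10x_1 + 2x_2.
A = [[0,1],[-10,2]]; det(A-λI) = λ^2 - 2λ + 10.
Eigenvalues λ = 1 ± 3i.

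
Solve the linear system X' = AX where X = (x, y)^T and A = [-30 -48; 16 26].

x(t) = -3C_1e^(2t) - 2C_2e^(-6t), y(t) = 2C_1e^(2t) + C_2e^(-6t)

Coefficient matrix A = [[-30, -48], [16, 26]].
Characteristic polynomial det(A - λI) = λ^2 + 4λ - 12 = 0.
Eigenvalues λ = 2, -6.
For λ=2: (A-λI) row 1 is [-32, -48], so an eigenvector is (-3, 2).
For λ=-6: (A-λI) row 1 is [-24, -48], so an eigenvector is (-2, 1).
General solution: C_1e^(2t)(-3,2) + C_2e^(-6t)(-2,1).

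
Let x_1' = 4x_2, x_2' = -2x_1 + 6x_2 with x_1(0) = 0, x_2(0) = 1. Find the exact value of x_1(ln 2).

24

A = [[0,4],[-2,6]]; eigenvalues λ = 4, 2.
Eigenvectors: (-1,-1) for λ=4, (2,1) for λ=2.
From the initial condition, c_1 = -2, c_2 = -1.
x_1(ln 2) = (-2)(2^4)(-1) + (-1)(2^2)(2) = 24.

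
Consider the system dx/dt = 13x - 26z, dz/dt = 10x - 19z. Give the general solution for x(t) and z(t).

Coefficient matrix A = [[13, -26], [10, -19]].
Characteristic polynomial det(A - λI) = λ^2 + 6λ + 13 = 0.
Eigenvalues λ = -3 ± 2i (complex conjugate pair).
For λ=-3+2i: an eigenvector is (-2,-1) - i(-3,-2) = (-2 + 3i, -1 + 2i).
A real fundamental pair from Re and Im of e^((-3+2i)t)v: X_1 = e^(-3t)(cos(2t)·(-2,-1) + sin(2t)·(-3,-2)), X_2 = e^(-3t)(sin(2t)·(-2,-1) - cos(2t)·(-3,-2)).
General solution: c_1X_1 + c_2X_2.

x(t) = -3c_1e^(-3t)sin(2t) - 2c_1e^(-3t)cos(2t) - 2c_2e^(-3t)sin(2t) + 3c_2e^(-3t)cos(2t), z(t) = -2c_1e^(-3t)sin(2t) - c_1e^(-3t)cos(2t) - c_2e^(-3t)sin(2t) + 2c_2e^(-3t)cos(2t)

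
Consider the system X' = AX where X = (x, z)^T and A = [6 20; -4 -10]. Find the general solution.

x(t) = -2C_1e^(-2t)sin(4t) - C_1e^(-2t)cos(4t) - C_2e^(-2t)sin(4t) + 2C_2e^(-2t)cos(4t), z(t) = C_1e^(-2t)sin(4t) - C_2e^(-2t)cos(4t)

Coefficient matrix A = [[6, 20], [-4, -10]].
Characteristic polynomial det(A - λI) = λ^2 + 4λ + 20 = 0.
Eigenvalues λ = -2 ± 4i (complex conjugate pair).
For λ=-2+4i: an eigenvector is (-1,0) - i(-2,1) = (-1 + 2i, 0 - i).
A real fundamental pair from Re and Im of e^((-2+4i)t)v: X_1 = e^(-2t)(cos(4t)·(-1,0) + sin(4t)·(-2,1)), X_2 = e^(-2t)(sin(4t)·(-1,0) - cos(4t)·(-2,1)).
General solution: C_1X_1 + C_2X_2.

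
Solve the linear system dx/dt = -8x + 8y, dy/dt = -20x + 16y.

Coefficient matrix A = [[-8, 8], [-20, 16]].
Characteristic polynomial det(A - λI) = λ^2 - 8λ + 32 = 0.
Eigenvalues λ = 4 ± 4i (complex conjugate pair).
For λ=4+4i: an eigenvector is (-1,-2) - i(-1,-1) = (-1 + i, -2 + i).
A real fundamental pair from Re and Im of e^((4+4i)t)v: X_1 = e^(4t)(cos(4t)·(-1,-2) + sin(4t)·(-1,-1)), X_2 = e^(4t)(sin(4t)·(-1,-2) - cos(4t)·(-1,-1)).
General solution: K_1X_1 + K_2X_2.

x(t) = -K_1e^(4t)sin(4t) - K_1e^(4t)cos(4t) - K_2e^(4t)sin(4t) + K_2e^(4t)cos(4t), y(t) = -K_1e^(4t)sin(4t) - 2K_1e^(4t)cos(4t) - 2K_2e^(4t)sin(4t) + K_2e^(4t)cos(4t)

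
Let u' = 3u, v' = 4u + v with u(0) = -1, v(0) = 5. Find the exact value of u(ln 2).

-8

A = [[3,0],[4,1]]; eigenvalues λ = 1, 3.
Eigenvectors: (0,1) for λ=1, (-1,-2) for λ=3.
From the initial condition, c_1 = 7, c_2 = 1.
u(ln 2) = (7)(2^1)(0) + (1)(2^3)(-1) = -8.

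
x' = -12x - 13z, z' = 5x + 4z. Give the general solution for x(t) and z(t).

x(t) = 2C_1e^(-4t)sin(t) + 3C_1e^(-4t)cos(t) + 3C_2e^(-4t)sin(t) - 2C_2e^(-4t)cos(t), z(t) = -C_1e^(-4t)sin(t) - 2C_1e^(-4t)cos(t) - 2C_2e^(-4t)sin(t) + C_2e^(-4t)cos(t)

Coefficient matrix A = [[-12, -13], [5, 4]].
Characteristic polynomial det(A - λI) = λ^2 + 8λ + 17 = 0.
Eigenvalues λ = -4 ± i (complex conjugate pair).
For λ=-4+i: an eigenvector is (3,-2) - i(2,-1) = (3 - 2i, -2 + i).
A real fundamental pair from Re and Im of e^((-4+i)t)v: X_1 = e^(-4t)(cos(t)·(3,-2) + sin(t)·(2,-1)), X_2 = e^(-4t)(sin(t)·(3,-2) - cos(t)·(2,-1)).
General solution: C_1X_1 + C_2X_2.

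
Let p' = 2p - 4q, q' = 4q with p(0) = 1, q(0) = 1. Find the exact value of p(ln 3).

-135

A = [[2,-4],[0,4]]; eigenvalues λ = 4, 2.
Eigenvectors: (2,-1) for λ=4, (-1,0) for λ=2.
From the initial condition, c_1 = -1, c_2 = -3.
p(ln 3) = (-1)(3^4)(2) + (-3)(3^2)(-1) = -135.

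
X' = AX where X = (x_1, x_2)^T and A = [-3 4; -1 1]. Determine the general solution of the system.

x_1(t) = -2K_1e^(-t) - 2K_2te^(-t) - K_2e^(-t), x_2(t) = -K_1e^(-t) - K_2te^(-t) - K_2e^(-t)

Coefficient matrix A = [[-3, 4], [-1, 1]].
Characteristic polynomial det(A - λI) = λ^2 + 2λ + 1 = 0.
Single eigenvalue λ = -1 with algebraic multiplicity 2.
Eigenvector v = (-2,-1); generalized eigenvector w with (A-λI)w=v is (-1,-1).
General solution: e^(-t)[K_1·v + K_2·(t·v + w)].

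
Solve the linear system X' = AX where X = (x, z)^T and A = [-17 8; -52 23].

Coefficient matrix A = [[-17, 8], [-52, 23]].
Characteristic polynomial det(A - λI) = λ^2 - 6λ + 25 = 0.
Eigenvalues λ = 3 ± 4i (complex conjugate pair).
For λ=3+4i: an eigenvector is (1,2) - i(-1,-3) = (1 + i, 2 + 3i).
A real fundamental pair from Re and Im of e^((3+4i)t)v: X_1 = e^(3t)(cos(4t)·(1,2) + sin(4t)·(-1,-3)), X_2 = e^(3t)(sin(4t)·(1,2) - cos(4t)·(-1,-3)).
General solution: C_1X_1 + C_2X_2.

x(t) = -C_1e^(3t)sin(4t) + C_1e^(3t)cos(4t) + C_2e^(3t)sin(4t) + C_2e^(3t)cos(4t), z(t) = -3C_1e^(3t)sin(4t) + 2C_1e^(3t)cos(4t) + 2C_2e^(3t)sin(4t) + 3C_2e^(3t)cos(4t)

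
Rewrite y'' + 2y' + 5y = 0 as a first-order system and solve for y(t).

Let x_1 = y, x_2 = y'. Then x_1' = x_2 and x_2' = -5x_1 - 2x_2.
A = [[0,1],[-5,-2]]; det(A-λI) = λ^2 + 2λ + 5.
Eigenvalues λ = -1 ± 2i.

y(t) = c_1e^(-t)cos(2t) + c_2e^(-t)sin(2t)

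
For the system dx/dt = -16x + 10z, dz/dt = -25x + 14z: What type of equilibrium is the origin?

stable spiral

A = [[-16,10],[-25,14]]; det(A-λI) = λ^2 + 2λ + 26.
λ = -1 ± 5i: negative real part.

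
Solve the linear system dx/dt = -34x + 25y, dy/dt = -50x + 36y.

Coefficient matrix A = [[-34, 25], [-50, 36]].
Characteristic polynomial det(A - λI) = λ^2 - 2λ + 26 = 0.
Eigenvalues λ = 1 ± 5i (complex conjugate pair).
For λ=1+5i: an eigenvector is (2,3) - i(1,1) = (2 - i, 3 - i).
A real fundamental pair from Re and Im of e^((1+5i)t)v: X_1 = e^(t)(cos(5t)·(2,3) + sin(5t)·(1,1)), X_2 = e^(t)(sin(5t)·(2,3) - cos(5t)·(1,1)).
General solution: K_1X_1 + K_2X_2.

x(t) = K_1e^(t)sin(5t) + 2K_1e^(t)cos(5t) + 2K_2e^(t)sin(5t) - K_2e^(t)cos(5t), y(t) = K_1e^(t)sin(5t) + 3K_1e^(t)cos(5t) + 3K_2e^(t)sin(5t) - K_2e^(t)cos(5t)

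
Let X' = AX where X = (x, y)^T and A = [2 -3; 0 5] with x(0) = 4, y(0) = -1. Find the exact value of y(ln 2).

-32

A = [[2,-3],[0,5]]; eigenvalues λ = 2, 5.
Eigenvectors: (1,0) for λ=2, (1,-1) for λ=5.
From the initial condition, c_1 = 3, c_2 = 1.
y(ln 2) = (3)(2^2)(0) + (1)(2^5)(-1) = -32.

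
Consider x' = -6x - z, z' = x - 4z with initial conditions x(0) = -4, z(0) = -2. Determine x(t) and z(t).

Coefficient matrix A = [[-6, -1], [1, -4]].
Characteristic polynomial det(A - λI) = λ^2 + 10λ + 25 = 0.
Single eigenvalue λ = -5 with algebraic multiplicity 2.
Eigenvector v = (-1,1); generalized eigenvector w with (A-λI)w=v is (3,-2).
General solution: e^(-5t)[K_1·v + K_2·(t·v + w)].
Applying x(0)=-4, z(0)=-2 gives K_1=-14, K_2=-6.

x(t) = 6te^(-5t) - 4e^(-5t), z(t) = -6te^(-5t) - 2e^(-5t)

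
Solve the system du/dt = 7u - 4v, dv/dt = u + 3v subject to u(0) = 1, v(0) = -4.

Coefficient matrix A = [[7, -4], [1, 3]].
Characteristic polynomial det(A - λI) = λ^2 - 10λ + 25 = 0.
Single eigenvalue λ = 5 with algebraic multiplicity 2.
Eigenvector v = (-2,-1); generalized eigenvector w with (A-λI)w=v is (3,2).
General solution: e^(5t)[C_1·v + C_2·(t·v + w)].
Applying u(0)=1, v(0)=-4 gives C_1=-14, C_2=-9.

u(t) = 18te^(5t) + e^(5t), v(t) = 9te^(5t) - 4e^(5t)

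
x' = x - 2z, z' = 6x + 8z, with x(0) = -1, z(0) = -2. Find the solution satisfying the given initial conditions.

Coefficient matrix A = [[1, -2], [6, 8]].
Characteristic polynomial det(A - λI) = λ^2 - 9λ + 20 = 0.
Eigenvalues λ = 5, 4.
For λ=5: (A-λI) row 1 is [-4, -2], so an eigenvector is (-1, 2).
For λ=4: (A-λI) row 1 is [-3, -2], so an eigenvector is (-2, 3).
General solution: K_1e^(5t)(-1,2) + K_2e^(4t)(-2,3).
Applying x(0)=-1, z(0)=-2 gives K_1=-7, K_2=4.

x(t) = 7e^(5t) - 8e^(4t), z(t) = -14e^(5t) + 12e^(4t)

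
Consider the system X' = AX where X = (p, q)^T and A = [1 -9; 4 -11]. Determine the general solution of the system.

p(t) = 3C_1e^(-5t) + 3C_2te^(-5t) + 2C_2e^(-5t), q(t) = 2C_1e^(-5t) + 2C_2te^(-5t) + C_2e^(-5t)

Coefficient matrix A = [[1, -9], [4, -11]].
Characteristic polynomial det(A - λI) = λ^2 + 10λ + 25 = 0.
Single eigenvalue λ = -5 with algebraic multiplicity 2.
Eigenvector v = (3,2); generalized eigenvector w with (A-λI)w=v is (2,1).
General solution: e^(-5t)[C_1·v + C_2·(t·v + w)].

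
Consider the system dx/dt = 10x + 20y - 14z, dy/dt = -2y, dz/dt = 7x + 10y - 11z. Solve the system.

Coefficient matrix A = [[10, 20, -14], [0, -2, 0], [7, 10, -11]].
det(A - λI) = 0 gives eigenvalues λ = -4, -2, 3.
For λ=-4: eigenvector (1,0,1).
For λ=-2: eigenvector (-4,1,-2).
For λ=3: eigenvector (-2,0,-1).
General solution: c_1e^(-4t)(1,0,1) + c_2e^(-2t)(-4,1,-2) + c_3e^(3t)(-2,0,-1).

x(t) = c_1e^(-4t) - 4c_2e^(-2t) - 2c_3e^(3t), y(t) = c_2e^(-2t), z(t) = c_1e^(-4t) - 2c_2e^(-2t) - c_3e^(3t)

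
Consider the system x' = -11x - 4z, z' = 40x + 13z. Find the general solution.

x(t) = -C_1e^(t)cos(4t) - C_2e^(t)sin(4t), z(t) = -C_1e^(t)sin(4t) + 3C_1e^(t)cos(4t) + 3C_2e^(t)sin(4t) + C_2e^(t)cos(4t)

Coefficient matrix A = [[-11, -4], [40, 13]].
Characteristic polynomial det(A - λI) = λ^2 - 2λ + 17 = 0.
Eigenvalues λ = 1 ± 4i (complex conjugate pair).
For λ=1+4i: an eigenvector is (-1,3) - i(0,-1) = (-1, 3 + i).
A real fundamental pair from Re and Im of e^((1+4i)t)v: X_1 = e^(t)(cos(4t)·(-1,3) + sin(4t)·(0,-1)), X_2 = e^(t)(sin(4t)·(-1,3) - cos(4t)·(0,-1)).
General solution: C_1X_1 + C_2X_2.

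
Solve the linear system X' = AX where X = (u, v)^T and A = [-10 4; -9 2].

u(t) = 2K_1e^(-4t) + 2K_2te^(-4t) - K_2e^(-4t), v(t) = 3K_1e^(-4t) + 3K_2te^(-4t) - K_2e^(-4t)

Coefficient matrix A = [[-10, 4], [-9, 2]].
Characteristic polynomial det(A - λI) = λ^2 + 8λ + 16 = 0.
Single eigenvalue λ = -4 with algebraic multiplicity 2.
Eigenvector v = (2,3); generalized eigenvector w with (A-λI)w=v is (-1,-1).
General solution: e^(-4t)[K_1·v + K_2·(t·v + w)].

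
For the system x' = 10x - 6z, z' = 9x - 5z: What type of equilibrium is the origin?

A = [[10,-6],[9,-5]]; det(A-λI) = λ^2 - 5λ + 4.
λ = 1, 4: both positive.

unstable node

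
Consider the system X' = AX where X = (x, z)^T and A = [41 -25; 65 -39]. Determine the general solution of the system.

Coefficient matrix A = [[41, -25], [65, -39]].
Characteristic polynomial det(A - λI) = λ^2 - 2λ + 26 = 0.
Eigenvalues λ = 1 ± 5i (complex conjugate pair).
For λ=1+5i: an eigenvector is (-1,-2) - i(2,3) = (-1 - 2i, -2 - 3i).
A real fundamental pair from Re and Im of e^((1+5i)t)v: X_1 = e^(t)(cos(5t)·(-1,-2) + sin(5t)·(2,3)), X_2 = e^(t)(sin(5t)·(-1,-2) - cos(5t)·(2,3)).
General solution: c_1X_1 + c_2X_2.

x(t) = 2c_1e^(t)sin(5t) - c_1e^(t)cos(5t) - c_2e^(t)sin(5t) - 2c_2e^(t)cos(5t), z(t) = 3c_1e^(t)sin(5t) - 2c_1e^(t)cos(5t) - 2c_2e^(t)sin(5t) - 3c_2e^(t)cos(5t)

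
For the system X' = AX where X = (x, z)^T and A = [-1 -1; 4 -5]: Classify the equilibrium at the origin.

A = [[-1,-1],[4,-5]]; det(A-λI) = λ^2 + 6λ + 9.
repeated λ = -3 with a single eigenvector.

stable improper node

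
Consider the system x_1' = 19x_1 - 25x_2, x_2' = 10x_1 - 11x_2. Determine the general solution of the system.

x_1(t) = -2c_1e^(4t)sin(5t) + c_1e^(4t)cos(5t) + c_2e^(4t)sin(5t) + 2c_2e^(4t)cos(5t), x_2(t) = -c_1e^(4t)sin(5t) + c_1e^(4t)cos(5t) + c_2e^(4t)sin(5t) + c_2e^(4t)cos(5t)

Coefficient matrix A = [[19, -25], [10, -11]].
Characteristic polynomial det(A - λI) = λ^2 - 8λ + 41 = 0.
Eigenvalues λ = 4 ± 5i (complex conjugate pair).
For λ=4+5i: an eigenvector is (1,1) - i(-2,-1) = (1 + 2i, 1 + i).
A real fundamental pair from Re and Im of e^((4+5i)t)v: X_1 = e^(4t)(cos(5t)·(1,1) + sin(5t)·(-2,-1)), X_2 = e^(4t)(sin(5t)·(1,1) - cos(5t)·(-2,-1)).
General solution: c_1X_1 + c_2X_2.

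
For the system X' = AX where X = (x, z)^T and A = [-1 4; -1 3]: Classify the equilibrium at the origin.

unstable improper node

A = [[-1,4],[-1,3]]; det(A-λI) = λ^2 - 2λ + 1.
repeated λ = 1 with a single eigenvector.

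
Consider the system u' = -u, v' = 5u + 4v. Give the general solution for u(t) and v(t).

u(t) = -C_2e^(-t), v(t) = C_1e^(4t) + C_2e^(-t)

Coefficient matrix A = [[-1, 0], [5, 4]].
Characteristic polynomial det(A - λI) = λ^2 - 3λ - 4 = 0.
Eigenvalues λ = 4, -1.
For λ=4: (A-λI) row 1 is [-5, 0], so an eigenvector is (0, 1).
For λ=-1: (A-λI) row 2 is [5, 5], so an eigenvector is (-1, 1).
General solution: C_1e^(4t)(0,1) + C_2e^(-t)(-1,1).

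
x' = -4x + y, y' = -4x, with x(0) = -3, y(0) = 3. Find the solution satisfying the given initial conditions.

x(t) = 9te^(-2t) - 3e^(-2t), y(t) = 18te^(-2t) + 3e^(-2t)

Coefficient matrix A = [[-4, 1], [-4, 0]].
Characteristic polynomial det(A - λI) = λ^2 + 4λ + 4 = 0.
Single eigenvalue λ = -2 with algebraic multiplicity 2.
Eigenvector v = (-1,-2); generalized eigenvector w with (A-λI)w=v is (-1,-3).
General solution: e^(-2t)[c_1·v + c_2·(t·v + w)].
Applying x(0)=-3, y(0)=3 gives c_1=12, c_2=-9.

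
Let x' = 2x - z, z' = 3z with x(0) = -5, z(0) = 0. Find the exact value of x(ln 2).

-20

A = [[2,-1],[0,3]]; eigenvalues λ = 2, 3.
Eigenvectors: (-1,0) for λ=2, (-1,1) for λ=3.
From the initial condition, c_1 = 5, c_2 = 0.
x(ln 2) = (5)(2^2)(-1) + (0)(2^3)(-1) = -20.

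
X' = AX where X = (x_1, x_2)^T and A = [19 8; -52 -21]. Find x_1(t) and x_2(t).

x_1(t) = K_1e^(-t)sin(4t) + K_1e^(-t)cos(4t) + K_2e^(-t)sin(4t) - K_2e^(-t)cos(4t), x_2(t) = -3K_1e^(-t)sin(4t) - 2K_1e^(-t)cos(4t) - 2K_2e^(-t)sin(4t) + 3K_2e^(-t)cos(4t)

Coefficient matrix A = [[19, 8], [-52, -21]].
Characteristic polynomial det(A - λI) = λ^2 + 2λ + 17 = 0.
Eigenvalues λ = -1 ± 4i (complex conjugate pair).
For λ=-1+4i: an eigenvector is (1,-2) - i(1,-3) = (1 - i, -2 + 3i).
A real fundamental pair from Re and Im of e^((-1+4i)t)v: X_1 = e^(-t)(cos(4t)·(1,-2) + sin(4t)·(1,-3)), X_2 = e^(-t)(sin(4t)·(1,-2) - cos(4t)·(1,-3)).
General solution: K_1X_1 + K_2X_2.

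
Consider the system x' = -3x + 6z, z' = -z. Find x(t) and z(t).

x(t) = c_1e^(-3t) + 3c_2e^(-t), z(t) = c_2e^(-t)

Coefficient matrix A = [[-3, 6], [0, -1]].
Characteristic polynomial det(A - λI) = λ^2 + 4λ + 3 = 0.
Eigenvalues λ = -3, -1.
For λ=-3: (A-λI) row 1 is [0, 6], so an eigenvector is (1, 0).
For λ=-1: (A-λI) row 1 is [-2, 6], so an eigenvector is (3, 1).
General solution: c_1e^(-3t)(1,0) + c_2e^(-t)(3,1).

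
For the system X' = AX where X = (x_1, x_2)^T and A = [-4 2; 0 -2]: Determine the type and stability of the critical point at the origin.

A = [[-4,2],[0,-2]]; det(A-λI) = λ^2 + 6λ + 8.
λ = -4, -2: both negative.

stable node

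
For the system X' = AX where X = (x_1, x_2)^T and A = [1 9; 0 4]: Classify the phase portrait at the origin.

unstable node

A = [[1,9],[0,4]]; det(A-λI) = λ^2 - 5λ + 4.
λ = 4, 1: both positive.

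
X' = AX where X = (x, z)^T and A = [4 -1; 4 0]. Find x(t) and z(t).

Coefficient matrix A = [[4, -1], [4, 0]].
Characteristic polynomial det(A - λI) = λ^2 - 4λ + 4 = 0.
Single eigenvalue λ = 2 with algebraic multiplicity 2.
Eigenvector v = (-1,-2); generalized eigenvector w with (A-λI)w=v is (-1,-1).
General solution: e^(2t)[c_1·v + c_2·(t·v + w)].

x(t) = -c_1e^(2t) - c_2te^(2t) - c_2e^(2t), z(t) = -2c_1e^(2t) - 2c_2te^(2t) - c_2e^(2t)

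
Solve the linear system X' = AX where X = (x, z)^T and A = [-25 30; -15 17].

x(t) = -3C_1e^(-4t)sin(3t) - C_1e^(-4t)cos(3t) - C_2e^(-4t)sin(3t) + 3C_2e^(-4t)cos(3t), z(t) = -2C_1e^(-4t)sin(3t) - C_1e^(-4t)cos(3t) - C_2e^(-4t)sin(3t) + 2C_2e^(-4t)cos(3t)

Coefficient matrix A = [[-25, 30], [-15, 17]].
Characteristic polynomial det(A - λI) = λ^2 + 8λ + 25 = 0.
Eigenvalues λ = -4 ± 3i (complex conjugate pair).
For λ=-4+3i: an eigenvector is (-1,-1) - i(-3,-2) = (-1 + 3i, -1 + 2i).
A real fundamental pair from Re and Im of e^((-4+3i)t)v: X_1 = e^(-4t)(cos(3t)·(-1,-1) + sin(3t)·(-3,-2)), X_2 = e^(-4t)(sin(3t)·(-1,-1) - cos(3t)·(-3,-2)).
General solution: C_1X_1 + C_2X_2.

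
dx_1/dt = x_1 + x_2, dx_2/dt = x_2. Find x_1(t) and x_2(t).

Coefficient matrix A = [[1, 1], [0, 1]].
Characteristic polynomial det(A - λI) = λ^2 - 2λ + 1 = 0.
Single eigenvalue λ = 1 with algebraic multiplicity 2.
Eigenvector v = (-1,0); generalized eigenvector w with (A-λI)w=v is (2,-1).
General solution: e^(t)[K_1·v + K_2·(t·v + w)].

x_1(t) = -K_1e^(t) - K_2te^(t) + 2K_2e^(t), x_2(t) = -K_2e^(t)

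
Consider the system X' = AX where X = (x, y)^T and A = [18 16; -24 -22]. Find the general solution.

Coefficient matrix A = [[18, 16], [-24, -22]].
Characteristic polynomial det(A - λI) = λ^2 + 4λ - 12 = 0.
Eigenvalues λ = 2, -6.
For λ=2: (A-λI) row 1 is [16, 16], so an eigenvector is (1, -1).
For λ=-6: (A-λI) row 1 is [24, 16], so an eigenvector is (2, -3).
General solution: c_1e^(2t)(1,-1) + c_2e^(-6t)(2,-3).

x(t) = c_1e^(2t) + 2c_2e^(-6t), y(t) = -c_1e^(2t) - 3c_2e^(-6t)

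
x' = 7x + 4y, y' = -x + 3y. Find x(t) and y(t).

x(t) = 2c_1e^(5t) + 2c_2te^(5t) - 3c_2e^(5t), y(t) = -c_1e^(5t) - c_2te^(5t) + 2c_2e^(5t)

Coefficient matrix A = [[7, 4], [-1, 3]].
Characteristic polynomial det(A - λI) = λ^2 - 10λ + 25 = 0.
Single eigenvalue λ = 5 with algebraic multiplicity 2.
Eigenvector v = (2,-1); generalized eigenvector w with (A-λI)w=v is (-3,2).
General solution: e^(5t)[c_1·v + c_2·(t·v + w)].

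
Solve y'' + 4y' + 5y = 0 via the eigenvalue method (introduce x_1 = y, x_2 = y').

Let x_1 = y, x_2 = y'. Then x_1' = x_2 and x_2' = -5x_1 - 4x_2.
A = [[0,1],[-5,-4]]; det(A-λI) = λ^2 + 4λ + 5.
Eigenvalues λ = -2 ± i.

y(t) = C_1e^(-2t)cos(t) + C_2e^(-2t)sin(t)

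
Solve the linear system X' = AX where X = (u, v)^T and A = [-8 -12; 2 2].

u(t) = -2K_1e^(-2t) - 3K_2e^(-4t), v(t) = K_1e^(-2t) + K_2e^(-4t)

Coefficient matrix A = [[-8, -12], [2, 2]].
Characteristic polynomial det(A - λI) = λ^2 + 6λ + 8 = 0.
Eigenvalues λ = -2, -4.
For λ=-2: (A-λI) row 1 is [-6, -12], so an eigenvector is (-2, 1).
For λ=-4: (A-λI) row 1 is [-4, -12], so an eigenvector is (-3, 1).
General solution: K_1e^(-2t)(-2,1) + K_2e^(-4t)(-3,1).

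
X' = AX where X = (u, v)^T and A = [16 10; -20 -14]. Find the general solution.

Coefficient matrix A = [[16, 10], [-20, -14]].
Characteristic polynomial det(A - λI) = λ^2 - 2λ - 24 = 0.
Eigenvalues λ = 6, -4.
For λ=6: (A-λI) row 1 is [10, 10], so an eigenvector is (-1, 1).
For λ=-4: (A-λI) row 1 is [20, 10], so an eigenvector is (1, -2).
General solution: K_1e^(6t)(-1,1) + K_2e^(-4t)(1,-2).

u(t) = -K_1e^(6t) + K_2e^(-4t), v(t) = K_1e^(6t) - 2K_2e^(-4t)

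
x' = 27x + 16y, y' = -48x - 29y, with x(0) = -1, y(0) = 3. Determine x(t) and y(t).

Coefficient matrix A = [[27, 16], [-48, -29]].
Characteristic polynomial det(A - λI) = λ^2 + 2λ - 15 = 0.
Eigenvalues λ = -5, 3.
For λ=-5: (A-λI) row 1 is [32, 16], so an eigenvector is (-1, 2).
For λ=3: (A-λI) row 1 is [24, 16], so an eigenvector is (2, -3).
General solution: C_1e^(-5t)(-1,2) + C_2e^(3t)(2,-3).
Applying x(0)=-1, y(0)=3 gives C_1=3, C_2=1.

x(t) = 2e^(3t) - 3e^(-5t), y(t) = -3e^(3t) + 6e^(-5t)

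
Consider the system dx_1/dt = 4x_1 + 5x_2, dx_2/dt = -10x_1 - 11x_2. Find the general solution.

Coefficient matrix A = [[4, 5], [-10, -11]].
Characteristic polynomial det(A - λI) = λ^2 + 7λ + 6 = 0.
Eigenvalues λ = -6, -1.
For λ=-6: (A-λI) row 1 is [10, 5], so an eigenvector is (-1, 2).
For λ=-1: (A-λI) row 1 is [5, 5], so an eigenvector is (1, -1).
General solution: K_1e^(-6t)(-1,2) + K_2e^(-t)(1,-1).

x_1(t) = -K_1e^(-6t) + K_2e^(-t), x_2(t) = 2K_1e^(-6t) - K_2e^(-t)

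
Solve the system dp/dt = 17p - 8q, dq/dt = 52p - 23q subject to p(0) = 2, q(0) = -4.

p(t) = 18e^(-3t)sin(4t) + 2e^(-3t)cos(4t), q(t) = 46e^(-3t)sin(4t) - 4e^(-3t)cos(4t)

Coefficient matrix A = [[17, -8], [52, -23]].
Characteristic polynomial det(A - λI) = λ^2 + 6λ + 25 = 0.
Eigenvalues λ = -3 ± 4i (complex conjugate pair).
For λ=-3+4i: an eigenvector is (-1,-3) - i(1,2) = (-1 - i, -3 - 2i).
A real fundamental pair from Re and Im of e^((-3+4i)t)v: X_1 = e^(-3t)(cos(4t)·(-1,-3) + sin(4t)·(1,2)), X_2 = e^(-3t)(sin(4t)·(-1,-3) - cos(4t)·(1,2)).
General solution: K_1X_1 + K_2X_2.
Applying p(0)=2, q(0)=-4 gives K_1=8, K_2=-10.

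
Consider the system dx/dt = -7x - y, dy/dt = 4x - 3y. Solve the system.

x(t) = C_1e^(-5t) + C_2te^(-5t), y(t) = -2C_1e^(-5t) - 2C_2te^(-5t) - C_2e^(-5t)

Coefficient matrix A = [[-7, -1], [4, -3]].
Characteristic polynomial det(A - λI) = λ^2 + 10λ + 25 = 0.
Single eigenvalue λ = -5 with algebraic multiplicity 2.
Eigenvector v = (1,-2); generalized eigenvector w with (A-λI)w=v is (0,-1).
General solution: e^(-5t)[C_1·v + C_2·(t·v + w)].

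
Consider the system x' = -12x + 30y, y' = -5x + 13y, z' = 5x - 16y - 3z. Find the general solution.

x(t) = 3K_1e^(-2t) + 2K_2e^(3t), y(t) = K_1e^(-2t) + K_2e^(3t), z(t) = -K_1e^(-2t) - K_2e^(3t) + K_3e^(-3t)

Coefficient matrix A = [[-12, 30, 0], [-5, 13, 0], [5, -16, -3]].
det(A - λI) = 0 gives eigenvalues λ = -2, 3, -3.
For λ=-2: eigenvector (3,1,-1).
For λ=3: eigenvector (2,1,-1).
For λ=-3: eigenvector (0,0,1).
General solution: K_1e^(-2t)(3,1,-1) + K_2e^(3t)(2,1,-1) + K_3e^(-3t)(0,0,1).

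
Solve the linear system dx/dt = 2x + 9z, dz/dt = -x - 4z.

x(t) = 3K_1e^(-t) + 3K_2te^(-t) - 2K_2e^(-t), z(t) = -K_1e^(-t) - K_2te^(-t) + K_2e^(-t)

Coefficient matrix A = [[2, 9], [-1, -4]].
Characteristic polynomial det(A - λI) = λ^2 + 2λ + 1 = 0.
Single eigenvalue λ = -1 with algebraic multiplicity 2.
Eigenvector v = (3,-1); generalized eigenvector w with (A-λI)w=v is (-2,1).
General solution: e^(-t)[K_1·v + K_2·(t·v + w)].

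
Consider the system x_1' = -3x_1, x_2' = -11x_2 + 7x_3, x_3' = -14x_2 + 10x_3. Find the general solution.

Coefficient matrix A = [[-3, 0, 0], [0, -11, 7], [0, -14, 10]].
det(A - λI) = 0 gives eigenvalues λ = -3, 3, -4.
For λ=-3: eigenvector (1,0,0).
For λ=3: eigenvector (0,-1,-2).
For λ=-4: eigenvector (0,1,1).
General solution: c_1e^(-3t)(1,0,0) + c_2e^(3t)(0,-1,-2) + c_3e^(-4t)(0,1,1).

x_1(t) = c_1e^(-3t), x_2(t) = -c_2e^(3t) + c_3e^(-4t), x_3(t) = -2c_2e^(3t) + c_3e^(-4t)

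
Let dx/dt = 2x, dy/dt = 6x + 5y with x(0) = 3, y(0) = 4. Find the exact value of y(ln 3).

A = [[2,0],[6,5]]; eigenvalues λ = 2, 5.
Eigenvectors: (1,-2) for λ=2, (0,1) for λ=5.
From the initial condition, c_1 = 3, c_2 = 10.
y(ln 3) = (3)(3^2)(-2) + (10)(3^5)(1) = 2376.

2376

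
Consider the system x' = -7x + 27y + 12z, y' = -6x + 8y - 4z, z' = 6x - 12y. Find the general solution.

x(t) = -3K_1e^(3t) + 5K_2e^(2t) - 6K_3e^(-4t), y(t) = -2K_1e^(3t) + 3K_2e^(2t) - 2K_3e^(-4t), z(t) = 2K_1e^(3t) - 3K_2e^(2t) + 3K_3e^(-4t)

Coefficient matrix A = [[-7, 27, 12], [-6, 8, -4], [6, -12, 0]].
det(A - λI) = 0 gives eigenvalues λ = 3, 2, -4.
For λ=3: eigenvector (-3,-2,2).
For λ=2: eigenvector (5,3,-3).
For λ=-4: eigenvector (-6,-2,3).
General solution: K_1e^(3t)(-3,-2,2) + K_2e^(2t)(5,3,-3) + K_3e^(-4t)(-6,-2,3).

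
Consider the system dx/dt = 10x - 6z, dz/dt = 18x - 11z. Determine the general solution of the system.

Coefficient matrix A = [[10, -6], [18, -11]].
Characteristic polynomial det(A - λI) = λ^2 + λ - 2 = 0.
Eigenvalues λ = -2, 1.
For λ=-2: (A-λI) row 1 is [12, -6], so an eigenvector is (-1, -2).
For λ=1: (A-λI) row 1 is [9, -6], so an eigenvector is (-2, -3).
General solution: c_1e^(-2t)(-1,-2) + c_2e^(t)(-2,-3).

x(t) = -c_1e^(-2t) - 2c_2e^(t), z(t) = -2c_1e^(-2t) - 3c_2e^(t)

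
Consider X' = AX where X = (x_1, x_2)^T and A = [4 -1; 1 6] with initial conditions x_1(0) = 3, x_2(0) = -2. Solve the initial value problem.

Coefficient matrix A = [[4, -1], [1, 6]].
Characteristic polynomial det(A - λI) = λ^2 - 10λ + 25 = 0.
Single eigenvalue λ = 5 with algebraic multiplicity 2.
Eigenvector v = (1,-1); generalized eigenvector w with (A-λI)w=v is (-2,1).
General solution: e^(5t)[C_1·v + C_2·(t·v + w)].
Applying x_1(0)=3, x_2(0)=-2 gives C_1=1, C_2=-1.

x_1(t) = -te^(5t) + 3e^(5t), x_2(t) = te^(5t) - 2e^(5t)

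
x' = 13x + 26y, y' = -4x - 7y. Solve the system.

x(t) = -2K_1e^(3t)sin(2t) - 3K_1e^(3t)cos(2t) - 3K_2e^(3t)sin(2t) + 2K_2e^(3t)cos(2t), y(t) = K_1e^(3t)sin(2t) + K_1e^(3t)cos(2t) + K_2e^(3t)sin(2t) - K_2e^(3t)cos(2t)

Coefficient matrix A = [[13, 26], [-4, -7]].
Characteristic polynomial det(A - λI) = λ^2 - 6λ + 13 = 0.
Eigenvalues λ = 3 ± 2i (complex conjugate pair).
For λ=3+2i: an eigenvector is (-3,1) - i(-2,1) = (-3 + 2i, 1 - i).
A real fundamental pair from Re and Im of e^((3+2i)t)v: X_1 = e^(3t)(cos(2t)·(-3,1) + sin(2t)·(-2,1)), X_2 = e^(3t)(sin(2t)·(-3,1) - cos(2t)·(-2,1)).
General solution: K_1X_1 + K_2X_2.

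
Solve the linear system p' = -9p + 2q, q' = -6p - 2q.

Coefficient matrix A = [[-9, 2], [-6, -2]].
Characteristic polynomial det(A - λI) = λ^2 + 11λ + 30 = 0.
Eigenvalues λ = -5, -6.
For λ=-5: (A-λI) row 1 is [-4, 2], so an eigenvector is (-1, -2).
For λ=-6: (A-λI) row 1 is [-3, 2], so an eigenvector is (2, 3).
General solution: C_1e^(-5t)(-1,-2) + C_2e^(-6t)(2,3).

p(t) = -C_1e^(-5t) + 2C_2e^(-6t), q(t) = -2C_1e^(-5t) + 3C_2e^(-6t)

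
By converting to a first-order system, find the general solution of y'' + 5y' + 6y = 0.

Let x_1 = y, x_2 = y'. Then x_1' = x_2 and x_2' = -6x_1 - 5x_2.
A = [[0,1],[-6,-5]]; det(A-λI) = λ^2 + 5λ + 6.
Eigenvalues λ = -2, -3 with eigenvectors (1,-2), (1,-3).

y(t) = c_1e^(-2t) + c_2e^(-3t)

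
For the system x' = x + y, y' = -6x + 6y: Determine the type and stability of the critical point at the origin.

A = [[1,1],[-6,6]]; det(A-λI) = λ^2 - 7λ + 12.
λ = 3, 4: both positive.

unstable node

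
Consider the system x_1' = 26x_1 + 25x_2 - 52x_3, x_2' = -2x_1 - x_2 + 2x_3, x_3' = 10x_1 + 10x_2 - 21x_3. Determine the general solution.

Coefficient matrix A = [[26, 25, -52], [-2, -1, 2], [10, 10, -21]].
det(A - λI) = 0 gives eigenvalues λ = 1, 4, -1.
For λ=1: eigenvector (-1,1,0).
For λ=4: eigenvector (7,-2,2).
For λ=-1: eigenvector (1,1,1).
General solution: K_1e^(t)(-1,1,0) + K_2e^(4t)(7,-2,2) + K_3e^(-t)(1,1,1).

x_1(t) = -K_1e^(t) + 7K_2e^(4t) + K_3e^(-t), x_2(t) = K_1e^(t) - 2K_2e^(4t) + K_3e^(-t), x_3(t) = 2K_2e^(4t) + K_3e^(-t)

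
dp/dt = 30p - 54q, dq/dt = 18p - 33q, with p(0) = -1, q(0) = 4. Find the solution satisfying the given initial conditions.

Coefficient matrix A = [[30, -54], [18, -33]].
Characteristic polynomial det(A - λI) = λ^2 + 3λ - 18 = 0.
Eigenvalues λ = -6, 3.
For λ=-6: (A-λI) row 1 is [36, -54], so an eigenvector is (-3, -2).
For λ=3: (A-λI) row 1 is [27, -54], so an eigenvector is (-2, -1).
General solution: c_1e^(-6t)(-3,-2) + c_2e^(3t)(-2,-1).
Applying p(0)=-1, q(0)=4 gives c_1=-9, c_2=14.

p(t) = -28e^(3t) + 27e^(-6t), q(t) = -14e^(3t) + 18e^(-6t)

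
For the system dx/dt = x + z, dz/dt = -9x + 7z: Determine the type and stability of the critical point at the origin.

A = [[1,1],[-9,7]]; det(A-λI) = λ^2 - 8λ + 16.
repeated λ = 4 with a single eigenvector.

unstable improper node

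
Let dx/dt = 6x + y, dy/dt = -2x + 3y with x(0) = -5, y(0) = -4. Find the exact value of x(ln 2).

A = [[6,1],[-2,3]]; eigenvalues λ = 5, 4.
Eigenvectors: (1,-1) for λ=5, (-1,2) for λ=4.
From the initial condition, c_1 = -14, c_2 = -9.
x(ln 2) = (-14)(2^5)(1) + (-9)(2^4)(-1) = -304.

-304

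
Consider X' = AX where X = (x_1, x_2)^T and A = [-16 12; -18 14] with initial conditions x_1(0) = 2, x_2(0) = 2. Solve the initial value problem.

Coefficient matrix A = [[-16, 12], [-18, 14]].
Characteristic polynomial det(A - λI) = λ^2 + 2λ - 8 = 0.
Eigenvalues λ = -4, 2.
For λ=-4: (A-λI) row 1 is [-12, 12], so an eigenvector is (1, 1).
For λ=2: (A-λI) row 1 is [-18, 12], so an eigenvector is (2, 3).
General solution: C_1e^(-4t)(1,1) + C_2e^(2t)(2,3).
Applying x_1(0)=2, x_2(0)=2 gives C_1=2, C_2=0.

x_1(t) = 2e^(-4t), x_2(t) = 2e^(-4t)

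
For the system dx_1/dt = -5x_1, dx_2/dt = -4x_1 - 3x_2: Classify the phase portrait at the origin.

stable node

A = [[-5,0],[-4,-3]]; det(A-λI) = λ^2 + 8λ + 15.
λ = -5, -3: both negative.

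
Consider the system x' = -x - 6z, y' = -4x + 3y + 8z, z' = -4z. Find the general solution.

Coefficient matrix A = [[-1, 0, -6], [-4, 3, 8], [0, 0, -4]].
det(A - λI) = 0 gives eigenvalues λ = -1, 3, -4.
For λ=-1: eigenvector (1,1,0).
For λ=3: eigenvector (0,1,0).
For λ=-4: eigenvector (2,0,1).
General solution: c_1e^(-t)(1,1,0) + c_2e^(3t)(0,1,0) + c_3e^(-4t)(2,0,1).

x(t) = c_1e^(-t) + 2c_3e^(-4t), y(t) = c_1e^(-t) + c_2e^(3t), z(t) = c_3e^(-4t)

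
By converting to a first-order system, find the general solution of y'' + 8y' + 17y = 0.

Let x_1 = y, x_2 = y'. Then x_1' = x_2 and x_2' = -17x_1 - 8x_2.
A = [[0,1],[-17,-8]]; det(A-λI) = λ^2 + 8λ + 17.
Eigenvalues λ = -4 ± i.

y(t) = C_1e^(-4t)cos(t) + C_2e^(-4t)sin(t)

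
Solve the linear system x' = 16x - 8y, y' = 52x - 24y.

x(t) = C_1e^(-4t)sin(4t) + C_1e^(-4t)cos(4t) + C_2e^(-4t)sin(4t) - C_2e^(-4t)cos(4t), y(t) = 3C_1e^(-4t)sin(4t) + 2C_1e^(-4t)cos(4t) + 2C_2e^(-4t)sin(4t) - 3C_2e^(-4t)cos(4t)

Coefficient matrix A = [[16, -8], [52, -24]].
Characteristic polynomial det(A - λI) = λ^2 + 8λ + 32 = 0.
Eigenvalues λ = -4 ± 4i (complex conjugate pair).
For λ=-4+4i: an eigenvector is (1,2) - i(1,3) = (1 - i, 2 - 3i).
A real fundamental pair from Re and Im of e^((-4+4i)t)v: X_1 = e^(-4t)(cos(4t)·(1,2) + sin(4t)·(1,3)), X_2 = e^(-4t)(sin(4t)·(1,2) - cos(4t)·(1,3)).
General solution: C_1X_1 + C_2X_2.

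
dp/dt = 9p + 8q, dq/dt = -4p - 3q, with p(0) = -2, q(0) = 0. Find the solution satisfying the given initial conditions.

p(t) = -4e^(5t) + 2e^(t), q(t) = 2e^(5t) - 2e^(t)

Coefficient matrix A = [[9, 8], [-4, -3]].
Characteristic polynomial det(A - λI) = λ^2 - 6λ + 5 = 0.
Eigenvalues λ = 5, 1.
For λ=5: (A-λI) row 1 is [4, 8], so an eigenvector is (2, -1).
For λ=1: (A-λI) row 1 is [8, 8], so an eigenvector is (1, -1).
General solution: c_1e^(5t)(2,-1) + c_2e^(t)(1,-1).
Applying p(0)=-2, q(0)=0 gives c_1=-2, c_2=2.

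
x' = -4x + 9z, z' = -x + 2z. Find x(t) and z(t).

x(t) = 3c_1e^(-t) + 3c_2te^(-t) - c_2e^(-t), z(t) = c_1e^(-t) + c_2te^(-t)

Coefficient matrix A = [[-4, 9], [-1, 2]].
Characteristic polynomial det(A - λI) = λ^2 + 2λ + 1 = 0.
Single eigenvalue λ = -1 with algebraic multiplicity 2.
Eigenvector v = (3,1); generalized eigenvector w with (A-λI)w=v is (-1,0).
General solution: e^(-t)[c_1·v + c_2·(t·v + w)].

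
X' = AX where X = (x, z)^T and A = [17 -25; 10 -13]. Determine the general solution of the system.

x(t) = C_1e^(2t)sin(5t) + 2C_1e^(2t)cos(5t) + 2C_2e^(2t)sin(5t) - C_2e^(2t)cos(5t), z(t) = C_1e^(2t)sin(5t) + C_1e^(2t)cos(5t) + C_2e^(2t)sin(5t) - C_2e^(2t)cos(5t)

Coefficient matrix A = [[17, -25], [10, -13]].
Characteristic polynomial det(A - λI) = λ^2 - 4λ + 29 = 0.
Eigenvalues λ = 2 ± 5i (complex conjugate pair).
For λ=2+5i: an eigenvector is (2,1) - i(1,1) = (2 - i, 1 - i).
A real fundamental pair from Re and Im of e^((2+5i)t)v: X_1 = e^(2t)(cos(5t)·(2,1) + sin(5t)·(1,1)), X_2 = e^(2t)(sin(5t)·(2,1) - cos(5t)·(1,1)).
General solution: C_1X_1 + C_2X_2.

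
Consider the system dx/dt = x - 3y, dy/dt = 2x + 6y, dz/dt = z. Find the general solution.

Coefficient matrix A = [[1, -3, 0], [2, 6, 0], [0, 0, 1]].
det(A - λI) = 0 gives eigenvalues λ = 4, 3, 1.
For λ=4: eigenvector (-1,1,0).
For λ=3: eigenvector (-3,2,0).
For λ=1: eigenvector (0,0,1).
General solution: K_1e^(4t)(-1,1,0) + K_2e^(3t)(-3,2,0) + K_3e^(t)(0,0,1).

x(t) = -K_1e^(4t) - 3K_2e^(3t), y(t) = K_1e^(4t) + 2K_2e^(3t), z(t) = K_3e^(t)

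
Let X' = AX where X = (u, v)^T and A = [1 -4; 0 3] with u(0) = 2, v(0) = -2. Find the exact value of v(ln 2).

A = [[1,-4],[0,3]]; eigenvalues λ = 1, 3.
Eigenvectors: (-1,0) for λ=1, (2,-1) for λ=3.
From the initial condition, c_1 = 2, c_2 = 2.
v(ln 2) = (2)(2^1)(0) + (2)(2^3)(-1) = -16.

-16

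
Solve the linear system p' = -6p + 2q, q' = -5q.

p(t) = -K_1e^(-6t) + 2K_2e^(-5t), q(t) = K_2e^(-5t)

Coefficient matrix A = [[-6, 2], [0, -5]].
Characteristic polynomial det(A - λI) = λ^2 + 11λ + 30 = 0.
Eigenvalues λ = -6, -5.
For λ=-6: (A-λI) row 1 is [0, 2], so an eigenvector is (-1, 0).
For λ=-5: (A-λI) row 1 is [-1, 2], so an eigenvector is (2, 1).
General solution: K_1e^(-6t)(-1,0) + K_2e^(-5t)(2,1).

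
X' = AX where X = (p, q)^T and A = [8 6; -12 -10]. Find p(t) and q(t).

Coefficient matrix A = [[8, 6], [-12, -10]].
Characteristic polynomial det(A - λI) = λ^2 + 2λ - 8 = 0.
Eigenvalues λ = 2, -4.
For λ=2: (A-λI) row 1 is [6, 6], so an eigenvector is (-1, 1).
For λ=-4: (A-λI) row 1 is [12, 6], so an eigenvector is (1, -2).
General solution: K_1e^(2t)(-1,1) + K_2e^(-4t)(1,-2).

p(t) = -K_1e^(2t) + K_2e^(-4t), q(t) = K_1e^(2t) - 2K_2e^(-4t)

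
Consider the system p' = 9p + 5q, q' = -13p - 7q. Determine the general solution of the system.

p(t) = c_1e^(t)sin(t) + 2c_1e^(t)cos(t) + 2c_2e^(t)sin(t) - c_2e^(t)cos(t), q(t) = -2c_1e^(t)sin(t) - 3c_1e^(t)cos(t) - 3c_2e^(t)sin(t) + 2c_2e^(t)cos(t)

Coefficient matrix A = [[9, 5], [-13, -7]].
Characteristic polynomial det(A - λI) = λ^2 - 2λ + 2 = 0.
Eigenvalues λ = 1 ± i (complex conjugate pair).
For λ=1+i: an eigenvector is (2,-3) - i(1,-2) = (2 - i, -3 + 2i).
A real fundamental pair from Re and Im of e^((1+i)t)v: X_1 = e^(t)(cos(t)·(2,-3) + sin(t)·(1,-2)), X_2 = e^(t)(sin(t)·(2,-3) - cos(t)·(1,-2)).
General solution: c_1X_1 + c_2X_2.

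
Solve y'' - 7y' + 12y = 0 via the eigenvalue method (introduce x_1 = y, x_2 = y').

y(t) = K_1e^(4t) + K_2e^(3t)

Let x_1 = y, x_2 = y'. Then x_1' = x_2 and x_2' = -12x_1 + 7x_2.
A = [[0,1],[-12,7]]; det(A-λI) = λ^2 - 7λ + 12.
Eigenvalues λ = 4, 3 with eigenvectors (1,4), (1,3).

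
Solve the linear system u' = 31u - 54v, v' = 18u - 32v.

Coefficient matrix A = [[31, -54], [18, -32]].
Characteristic polynomial det(A - λI) = λ^2 + λ - 20 = 0.
Eigenvalues λ = -5, 4.
For λ=-5: (A-λI) row 1 is [36, -54], so an eigenvector is (3, 2).
For λ=4: (A-λI) row 1 is [27, -54], so an eigenvector is (2, 1).
General solution: K_1e^(-5t)(3,2) + K_2e^(4t)(2,1).

u(t) = 3K_1e^(-5t) + 2K_2e^(4t), v(t) = 2K_1e^(-5t) + K_2e^(4t)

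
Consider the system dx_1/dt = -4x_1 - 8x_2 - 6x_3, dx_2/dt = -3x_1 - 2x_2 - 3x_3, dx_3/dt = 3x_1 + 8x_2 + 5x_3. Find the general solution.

Coefficient matrix A = [[-4, -8, -6], [-3, -2, -3], [3, 8, 5]].
det(A - λI) = 0 gives eigenvalues λ = 2, -2, -1.
For λ=2: eigenvector (1,0,-1).
For λ=-2: eigenvector (2,1,-2).
For λ=-1: eigenvector (-6,-3,7).
General solution: C_1e^(2t)(1,0,-1) + C_2e^(-2t)(2,1,-2) + C_3e^(-t)(-6,-3,7).

x_1(t) = C_1e^(2t) + 2C_2e^(-2t) - 6C_3e^(-t), x_2(t) = C_2e^(-2t) - 3C_3e^(-t), x_3(t) = -C_1e^(2t) - 2C_2e^(-2t) + 7C_3e^(-t)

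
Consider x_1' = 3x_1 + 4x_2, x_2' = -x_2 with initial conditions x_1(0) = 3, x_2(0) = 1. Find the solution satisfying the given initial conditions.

Coefficient matrix A = [[3, 4], [0, -1]].
Characteristic polynomial det(A - λI) = λ^2 - 2λ - 3 = 0.
Eigenvalues λ = -1, 3.
For λ=-1: (A-λI) row 1 is [4, 4], so an eigenvector is (-1, 1).
For λ=3: (A-λI) row 1 is [0, 4], so an eigenvector is (1, 0).
General solution: K_1e^(-t)(-1,1) + K_2e^(3t)(1,0).
Applying x_1(0)=3, x_2(0)=1 gives K_1=1, K_2=4.

x_1(t) = 4e^(3t) - e^(-t), x_2(t) = e^(-t)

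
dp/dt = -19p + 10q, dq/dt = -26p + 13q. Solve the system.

p(t) = -2C_1e^(-3t)sin(2t) - C_1e^(-3t)cos(2t) - C_2e^(-3t)sin(2t) + 2C_2e^(-3t)cos(2t), q(t) = -3C_1e^(-3t)sin(2t) - 2C_1e^(-3t)cos(2t) - 2C_2e^(-3t)sin(2t) + 3C_2e^(-3t)cos(2t)

Coefficient matrix A = [[-19, 10], [-26, 13]].
Characteristic polynomial det(A - λI) = λ^2 + 6λ + 13 = 0.
Eigenvalues λ = -3 ± 2i (complex conjugate pair).
For λ=-3+2i: an eigenvector is (-1,-2) - i(-2,-3) = (-1 + 2i, -2 + 3i).
A real fundamental pair from Re and Im of e^((-3+2i)t)v: X_1 = e^(-3t)(cos(2t)·(-1,-2) + sin(2t)·(-2,-3)), X_2 = e^(-3t)(sin(2t)·(-1,-2) - cos(2t)·(-2,-3)).
General solution: C_1X_1 + C_2X_2.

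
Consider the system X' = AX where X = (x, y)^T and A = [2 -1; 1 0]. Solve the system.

x(t) = C_1e^(t) + C_2te^(t), y(t) = C_1e^(t) + C_2te^(t) - C_2e^(t)

Coefficient matrix A = [[2, -1], [1, 0]].
Characteristic polynomial det(A - λI) = λ^2 - 2λ + 1 = 0.
Single eigenvalue λ = 1 with algebraic multiplicity 2.
Eigenvector v = (1,1); generalized eigenvector w with (A-λI)w=v is (0,-1).
General solution: e^(t)[C_1·v + C_2·(t·v + w)].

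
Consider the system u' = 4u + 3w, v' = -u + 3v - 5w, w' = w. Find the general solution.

u(t) = K_2e^(t) + K_3e^(4t), v(t) = K_1e^(3t) - 2K_2e^(t) - K_3e^(4t), w(t) = -K_2e^(t)

Coefficient matrix A = [[4, 0, 3], [-1, 3, -5], [0, 0, 1]].
det(A - λI) = 0 gives eigenvalues λ = 3, 1, 4.
For λ=3: eigenvector (0,1,0).
For λ=1: eigenvector (1,-2,-1).
For λ=4: eigenvector (1,-1,0).
General solution: K_1e^(3t)(0,1,0) + K_2e^(t)(1,-2,-1) + K_3e^(4t)(1,-1,0).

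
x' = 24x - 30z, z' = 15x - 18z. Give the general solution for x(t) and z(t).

Coefficient matrix A = [[24, -30], [15, -18]].
Characteristic polynomial det(A - λI) = λ^2 - 6λ + 18 = 0.
Eigenvalues λ = 3 ± 3i (complex conjugate pair).
For λ=3+3i: an eigenvector is (-3,-2) - i(-1,-1) = (-3 + i, -2 + i).
A real fundamental pair from Re and Im of e^((3+3i)t)v: X_1 = e^(3t)(cos(3t)·(-3,-2) + sin(3t)·(-1,-1)), X_2 = e^(3t)(sin(3t)·(-3,-2) - cos(3t)·(-1,-1)).
General solution: K_1X_1 + K_2X_2.

x(t) = -K_1e^(3t)sin(3t) - 3K_1e^(3t)cos(3t) - 3K_2e^(3t)sin(3t) + K_2e^(3t)cos(3t), z(t) = -K_1e^(3t)sin(3t) - 2K_1e^(3t)cos(3t) - 2K_2e^(3t)sin(3t) + K_2e^(3t)cos(3t)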